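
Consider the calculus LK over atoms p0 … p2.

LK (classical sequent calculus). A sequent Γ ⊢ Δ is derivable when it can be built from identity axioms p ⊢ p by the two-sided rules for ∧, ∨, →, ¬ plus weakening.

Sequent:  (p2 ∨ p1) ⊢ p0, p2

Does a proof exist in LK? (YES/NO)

Truth-table refutation:
  v=000: Γ:[(p2 ∨ p1)=F] Δ:[p0=F, p2=F] refutes=False
  v=001: Γ:[(p2 ∨ p1)=T] Δ:[p0=F, p2=T] refutes=False
  v=010: Γ:[(p2 ∨ p1)=T] Δ:[p0=F, p2=F] refutes=True  ← countermodel

Result: NO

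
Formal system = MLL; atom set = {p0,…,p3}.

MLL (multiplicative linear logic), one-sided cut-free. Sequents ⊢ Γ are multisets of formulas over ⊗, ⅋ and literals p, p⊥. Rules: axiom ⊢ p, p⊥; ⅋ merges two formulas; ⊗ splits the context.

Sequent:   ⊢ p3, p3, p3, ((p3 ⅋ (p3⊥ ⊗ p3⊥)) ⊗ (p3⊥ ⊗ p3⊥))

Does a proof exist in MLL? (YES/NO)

Proof tree:
[⊗]  ⊢ p3, p3, p3, ((p3 ⅋ (p3⊥ ⊗ p3⊥)) ⊗ (p3⊥ ⊗ p3⊥))
  [⅋]  ⊢ p3, (p3 ⅋ (p3⊥ ⊗ p3⊥))
    [⊗]  ⊢ p3, p3, (p3⊥ ⊗ p3⊥)
      [Ax]  ⊢ p3, p3⊥
      [Ax]  ⊢ p3, p3⊥
  [⊗]  ⊢ p3, p3, (p3⊥ ⊗ p3⊥)
    [Ax]  ⊢ p3, p3⊥
    [Ax]  ⊢ p3, p3⊥

Result: YES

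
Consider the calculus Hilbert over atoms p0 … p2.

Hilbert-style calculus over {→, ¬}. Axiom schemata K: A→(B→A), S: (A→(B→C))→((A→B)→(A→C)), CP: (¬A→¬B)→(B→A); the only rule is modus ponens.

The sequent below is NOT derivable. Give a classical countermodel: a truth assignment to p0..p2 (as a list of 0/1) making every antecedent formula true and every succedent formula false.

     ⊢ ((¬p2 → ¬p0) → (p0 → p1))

Search for a countermodel by truth-table:
  v=000: Γ:[] Δ:[((¬p2 → ¬p0) → (p0 → p1))=T] refutes=False
  v=001: Γ:[] Δ:[((¬p2 → ¬p0) → (p0 → p1))=T] refutes=False
  v=010: Γ:[] Δ:[((¬p2 → ¬p0) → (p0 → p1))=T] refutes=False
  v=011: Γ:[] Δ:[((¬p2 → ¬p0) → (p0 → p1))=T] refutes=False
  v=100: Γ:[] Δ:[((¬p2 → ¬p0) → (p0 → p1))=T] refutes=False
  v=101: Γ:[] Δ:[((¬p2 → ¬p0) → (p0 → p1))=F] refutes=True  ← countermodel

Result: [1, 0, 1]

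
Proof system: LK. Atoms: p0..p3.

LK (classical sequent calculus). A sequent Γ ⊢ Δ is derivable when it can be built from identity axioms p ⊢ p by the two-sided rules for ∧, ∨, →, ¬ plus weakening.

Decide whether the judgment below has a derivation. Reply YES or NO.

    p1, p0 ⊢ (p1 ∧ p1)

Derivation (root first):
[WL] p1, p0 ⊢ (p1 ∧ p1)
  [∧R] p1 ⊢ (p1 ∧ p1)
    [WL] p1, p1 ⊢ p1
      [Ax] p1 ⊢ p1
    [Ax] p1 ⊢ p1

Result: YES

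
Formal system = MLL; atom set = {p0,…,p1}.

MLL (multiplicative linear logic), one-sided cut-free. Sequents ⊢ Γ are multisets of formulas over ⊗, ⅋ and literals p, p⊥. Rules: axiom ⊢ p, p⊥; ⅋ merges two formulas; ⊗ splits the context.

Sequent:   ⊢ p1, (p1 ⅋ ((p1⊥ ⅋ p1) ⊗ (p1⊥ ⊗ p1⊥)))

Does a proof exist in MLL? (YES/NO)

Derivation trace:
[⅋]  ⊢ p1, (p1 ⅋ ((p1⊥ ⅋ p1) ⊗ (p1⊥ ⊗ p1⊥)))
  [⊗]  ⊢ p1, p1, ((p1⊥ ⅋ p1) ⊗ (p1⊥ ⊗ p1⊥))
    [⅋]  ⊢ (p1⊥ ⅋ p1)
      [Ax]  ⊢ p1, p1⊥
    [⊗]  ⊢ p1, p1, (p1⊥ ⊗ p1⊥)
      [Ax]  ⊢ p1, p1⊥
      [Ax]  ⊢ p1, p1⊥

Result: YES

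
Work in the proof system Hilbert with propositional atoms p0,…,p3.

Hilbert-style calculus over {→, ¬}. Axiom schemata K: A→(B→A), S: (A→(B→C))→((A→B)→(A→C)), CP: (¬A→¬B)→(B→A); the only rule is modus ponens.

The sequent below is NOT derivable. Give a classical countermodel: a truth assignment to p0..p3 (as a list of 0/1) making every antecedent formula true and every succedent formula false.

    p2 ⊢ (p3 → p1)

Truth-table refutation:
  v=0000: Γ:[p2=F] Δ:[(p3 → p1)=T] refutes=False
  v=0001: Γ:[p2=F] Δ:[(p3 → p1)=F] refutes=False
  v=0010: Γ:[p2=T] Δ:[(p3 → p1)=T] refutes=False
  v=0011: Γ:[p2=T] Δ:[(p3 → p1)=F] refutes=True  ← countermodel

Result: [0, 0, 1, 1]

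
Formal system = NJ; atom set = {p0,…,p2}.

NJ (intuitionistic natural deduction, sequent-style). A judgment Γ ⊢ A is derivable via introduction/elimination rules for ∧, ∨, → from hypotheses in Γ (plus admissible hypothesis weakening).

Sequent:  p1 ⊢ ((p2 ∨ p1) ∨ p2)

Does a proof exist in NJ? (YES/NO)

Proof tree:
[∨I₁] p1 ⊢ ((p2 ∨ p1) ∨ p2)
  [∨I₂] p1 ⊢ (p2 ∨ p1)
    [Ax] p1 ⊢ p1

Result: YES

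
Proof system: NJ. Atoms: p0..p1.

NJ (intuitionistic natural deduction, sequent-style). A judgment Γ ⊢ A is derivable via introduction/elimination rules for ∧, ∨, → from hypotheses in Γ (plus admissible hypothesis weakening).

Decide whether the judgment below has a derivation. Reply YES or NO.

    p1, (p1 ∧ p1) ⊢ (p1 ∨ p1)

Derivation trace:
[→E] p1, (p1 ∧ p1) ⊢ (p1 ∨ p1)
  [→I] (p1 ∧ p1) ⊢ (p1 → (p1 ∨ p1))
    [Wk] p1, (p1 ∧ p1) ⊢ (p1 ∨ p1)
      [∨I₂] p1 ⊢ (p1 ∨ p1)
        [Ax] p1 ⊢ p1
  [Ax] p1 ⊢ p1

Result: YES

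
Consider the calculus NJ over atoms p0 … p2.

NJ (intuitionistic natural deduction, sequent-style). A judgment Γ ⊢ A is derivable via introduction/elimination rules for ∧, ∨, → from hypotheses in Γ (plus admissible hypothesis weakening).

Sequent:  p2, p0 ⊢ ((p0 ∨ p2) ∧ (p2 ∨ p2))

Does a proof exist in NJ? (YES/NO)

Derivation (root first):
[∧I] p2, p0 ⊢ ((p0 ∨ p2) ∧ (p2 ∨ p2))
  [∨I₁] p0 ⊢ (p0 ∨ p2)
    [Ax] p0 ⊢ p0
  [∨I₁] p2 ⊢ (p2 ∨ p2)
    [Ax] p2 ⊢ p2

Result: YES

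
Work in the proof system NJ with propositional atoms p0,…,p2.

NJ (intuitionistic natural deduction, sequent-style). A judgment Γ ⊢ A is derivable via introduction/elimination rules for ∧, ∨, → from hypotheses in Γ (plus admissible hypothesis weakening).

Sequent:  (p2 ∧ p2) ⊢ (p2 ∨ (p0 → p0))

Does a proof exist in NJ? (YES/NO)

Proof tree:
[∨I₂] (p2 ∧ p2) ⊢ (p2 ∨ (p0 → p0))
  [Wk] (p2 ∧ p2) ⊢ (p0 → p0)
    [→I]  ⊢ (p0 → p0)
      [Ax] p0 ⊢ p0

Result: YES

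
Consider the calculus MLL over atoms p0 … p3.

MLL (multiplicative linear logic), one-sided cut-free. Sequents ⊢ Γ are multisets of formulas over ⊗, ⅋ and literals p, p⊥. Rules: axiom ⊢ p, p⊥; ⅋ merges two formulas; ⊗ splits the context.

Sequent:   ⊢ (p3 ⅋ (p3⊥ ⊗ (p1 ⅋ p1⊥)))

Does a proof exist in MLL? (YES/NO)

Derivation trace:
[⅋]  ⊢ (p3 ⅋ (p3⊥ ⊗ (p1 ⅋ p1⊥)))
  [⊗]  ⊢ p3, (p3⊥ ⊗ (p1 ⅋ p1⊥))
    [Ax]  ⊢ p3, p3⊥
    [⅋]  ⊢ (p1 ⅋ p1⊥)
      [Ax]  ⊢ p1, p1⊥

Result: YES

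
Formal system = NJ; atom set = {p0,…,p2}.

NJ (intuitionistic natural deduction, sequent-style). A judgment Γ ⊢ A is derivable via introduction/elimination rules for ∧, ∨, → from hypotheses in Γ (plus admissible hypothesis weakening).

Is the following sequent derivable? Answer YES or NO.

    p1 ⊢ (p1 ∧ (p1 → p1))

Derivation (root first):
[∧I] p1 ⊢ (p1 ∧ (p1 → p1))
  [Ax] p1 ⊢ p1
  [→I]  ⊢ (p1 → p1)
    [Ax] p1 ⊢ p1

Result: YES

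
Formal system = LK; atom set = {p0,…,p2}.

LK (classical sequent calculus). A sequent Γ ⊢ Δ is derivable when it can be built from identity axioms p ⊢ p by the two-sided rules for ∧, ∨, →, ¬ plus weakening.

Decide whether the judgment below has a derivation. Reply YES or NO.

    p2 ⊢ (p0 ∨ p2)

Derivation trace:
[∨R] p2 ⊢ (p0 ∨ p2)
  [WR] p2 ⊢ p2, p0
    [Ax] p2 ⊢ p2

Result: YES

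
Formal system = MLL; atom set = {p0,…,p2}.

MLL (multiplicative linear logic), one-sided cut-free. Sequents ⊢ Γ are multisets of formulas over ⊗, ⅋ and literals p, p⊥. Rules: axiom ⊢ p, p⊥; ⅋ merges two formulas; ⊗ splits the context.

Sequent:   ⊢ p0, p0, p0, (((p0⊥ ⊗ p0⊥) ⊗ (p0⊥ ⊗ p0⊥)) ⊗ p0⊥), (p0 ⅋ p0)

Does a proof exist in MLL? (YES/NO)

Derivation (root first):
[⅋]  ⊢ p0, p0, p0, (((p0⊥ ⊗ p0⊥) ⊗ (p0⊥ ⊗ p0⊥)) ⊗ p0⊥), (p0 ⅋ p0)
  [⊗]  ⊢ p0, p0, p0, p0, p0, (((p0⊥ ⊗ p0⊥) ⊗ (p0⊥ ⊗ p0⊥)) ⊗ p0⊥)
    [⊗]  ⊢ p0, p0, p0, p0, ((p0⊥ ⊗ p0⊥) ⊗ (p0⊥ ⊗ p0⊥))
      [⊗]  ⊢ p0, p0, (p0⊥ ⊗ p0⊥)
        [Ax]  ⊢ p0, p0⊥
        [Ax]  ⊢ p0, p0⊥
      [⊗]  ⊢ p0, p0, (p0⊥ ⊗ p0⊥)
        [Ax]  ⊢ p0, p0⊥
        [Ax]  ⊢ p0, p0⊥
    [Ax]  ⊢ p0, p0⊥

Result: YES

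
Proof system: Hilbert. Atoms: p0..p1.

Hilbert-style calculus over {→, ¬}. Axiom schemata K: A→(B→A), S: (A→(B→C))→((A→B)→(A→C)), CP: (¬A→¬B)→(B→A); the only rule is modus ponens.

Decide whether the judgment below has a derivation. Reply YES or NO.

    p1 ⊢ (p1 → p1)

Derivation trace:
[MP] p1 ⊢ (p1 → p1)
  [MP]  ⊢ ((p1 → p1) → (p1 → p1))
    [S]  ⊢ ((p1 → (p1 → p1)) → ((p1 → p1) → (p1 → p1)))
    [K]  ⊢ (p1 → (p1 → p1))
  [MP] p1 ⊢ (p1 → p1)
    [K]  ⊢ (p1 → (p1 → p1))
    [Hyp] p1 ⊢ p1

Result: YES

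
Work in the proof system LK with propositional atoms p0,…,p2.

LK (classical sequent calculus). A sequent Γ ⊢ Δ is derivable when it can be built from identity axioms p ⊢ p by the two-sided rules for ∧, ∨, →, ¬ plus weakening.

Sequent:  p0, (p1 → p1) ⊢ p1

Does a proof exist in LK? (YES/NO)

Enumerate valuations to refute Γ ⊢ Δ:
  v=000: Γ:[p0=F, (p1 → p1)=T] Δ:[p1=F] refutes=False
  v=001: Γ:[p0=F, (p1 → p1)=T] Δ:[p1=F] refutes=False
  v=010: Γ:[p0=F, (p1 → p1)=T] Δ:[p1=T] refutes=False
  v=011: Γ:[p0=F, (p1 → p1)=T] Δ:[p1=T] refutes=False
  v=100: Γ:[p0=T, (p1 → p1)=T] Δ:[p1=F] refutes=True  ← countermodel

Result: NO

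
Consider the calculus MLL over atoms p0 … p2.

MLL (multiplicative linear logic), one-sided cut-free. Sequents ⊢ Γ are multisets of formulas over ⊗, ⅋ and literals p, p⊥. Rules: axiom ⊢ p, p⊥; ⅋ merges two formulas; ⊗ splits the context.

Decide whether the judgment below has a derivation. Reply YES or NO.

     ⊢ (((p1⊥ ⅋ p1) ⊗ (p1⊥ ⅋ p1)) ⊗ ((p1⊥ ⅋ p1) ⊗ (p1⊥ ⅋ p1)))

Proof tree:
[⊗]  ⊢ (((p1⊥ ⅋ p1) ⊗ (p1⊥ ⅋ p1)) ⊗ ((p1⊥ ⅋ p1) ⊗ (p1⊥ ⅋ p1)))
  [⊗]  ⊢ ((p1⊥ ⅋ p1) ⊗ (p1⊥ ⅋ p1))
    [⅋]  ⊢ (p1⊥ ⅋ p1)
      [Ax]  ⊢ p1, p1⊥
    [⅋]  ⊢ (p1⊥ ⅋ p1)
      [Ax]  ⊢ p1, p1⊥
  [⊗]  ⊢ ((p1⊥ ⅋ p1) ⊗ (p1⊥ ⅋ p1))
    [⅋]  ⊢ (p1⊥ ⅋ p1)
      [Ax]  ⊢ p1, p1⊥
    [⅋]  ⊢ (p1⊥ ⅋ p1)
      [Ax]  ⊢ p1, p1⊥

Result: YES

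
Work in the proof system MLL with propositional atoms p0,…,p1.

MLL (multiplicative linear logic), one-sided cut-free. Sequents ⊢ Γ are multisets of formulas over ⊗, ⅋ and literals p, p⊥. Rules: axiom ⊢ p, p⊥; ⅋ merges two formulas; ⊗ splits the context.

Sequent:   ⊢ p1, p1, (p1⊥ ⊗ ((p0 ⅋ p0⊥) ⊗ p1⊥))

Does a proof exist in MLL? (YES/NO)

Derivation trace:
[⊗]  ⊢ p1, p1, (p1⊥ ⊗ ((p0 ⅋ p0⊥) ⊗ p1⊥))
  [Ax]  ⊢ p1, p1⊥
  [⊗]  ⊢ p1, ((p0 ⅋ p0⊥) ⊗ p1⊥)
    [⅋]  ⊢ (p0 ⅋ p0⊥)
      [Ax]  ⊢ p0, p0⊥
    [Ax]  ⊢ p1, p1⊥

Result: YES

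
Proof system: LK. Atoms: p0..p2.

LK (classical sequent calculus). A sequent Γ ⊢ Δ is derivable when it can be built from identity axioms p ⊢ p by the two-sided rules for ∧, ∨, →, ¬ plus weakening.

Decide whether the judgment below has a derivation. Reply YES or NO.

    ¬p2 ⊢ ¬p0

Truth-table refutation:
  v=000: Γ:[¬p2=T] Δ:[¬p0=T] refutes=False
  v=001: Γ:[¬p2=F] Δ:[¬p0=T] refutes=False
  v=010: Γ:[¬p2=T] Δ:[¬p0=T] refutes=False
  v=011: Γ:[¬p2=F] Δ:[¬p0=T] refutes=False
  v=100: Γ:[¬p2=T] Δ:[¬p0=F] refutes=True  ← countermodel

Result: NO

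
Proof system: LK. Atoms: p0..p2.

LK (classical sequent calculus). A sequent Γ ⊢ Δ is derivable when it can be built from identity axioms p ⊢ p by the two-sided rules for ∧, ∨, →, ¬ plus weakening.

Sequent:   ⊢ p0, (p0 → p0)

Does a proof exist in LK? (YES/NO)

Derivation (root first):
[→R]  ⊢ p0, (p0 → p0)
  [WR] p0 ⊢ p0, p0
    [Ax] p0 ⊢ p0

Result: YES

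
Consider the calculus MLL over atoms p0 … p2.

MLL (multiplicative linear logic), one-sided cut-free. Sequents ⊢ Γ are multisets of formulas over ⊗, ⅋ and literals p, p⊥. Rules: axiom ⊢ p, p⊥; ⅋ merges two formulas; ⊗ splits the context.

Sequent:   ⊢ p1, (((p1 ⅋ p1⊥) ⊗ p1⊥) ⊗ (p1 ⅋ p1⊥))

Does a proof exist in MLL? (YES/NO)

Derivation trace:
[⊗]  ⊢ p1, (((p1 ⅋ p1⊥) ⊗ p1⊥) ⊗ (p1 ⅋ p1⊥))
  [⊗]  ⊢ p1, ((p1 ⅋ p1⊥) ⊗ p1⊥)
    [⅋]  ⊢ (p1 ⅋ p1⊥)
      [Ax]  ⊢ p1, p1⊥
    [Ax]  ⊢ p1, p1⊥
  [⅋]  ⊢ (p1 ⅋ p1⊥)
    [Ax]  ⊢ p1, p1⊥

Result: YES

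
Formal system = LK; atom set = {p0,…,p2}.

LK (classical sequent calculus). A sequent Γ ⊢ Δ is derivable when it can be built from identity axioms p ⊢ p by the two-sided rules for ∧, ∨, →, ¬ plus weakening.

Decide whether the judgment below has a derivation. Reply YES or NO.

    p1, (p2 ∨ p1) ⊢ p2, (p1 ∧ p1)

Derivation trace:
[∨L] p1, (p2 ∨ p1) ⊢ p2, (p1 ∧ p1)
  [Ax] p2 ⊢ p2
  [WL] p1, p1 ⊢ (p1 ∧ p1)
    [∧R] p1 ⊢ (p1 ∧ p1)
      [Ax] p1 ⊢ p1
      [Ax] p1 ⊢ p1

Result: YES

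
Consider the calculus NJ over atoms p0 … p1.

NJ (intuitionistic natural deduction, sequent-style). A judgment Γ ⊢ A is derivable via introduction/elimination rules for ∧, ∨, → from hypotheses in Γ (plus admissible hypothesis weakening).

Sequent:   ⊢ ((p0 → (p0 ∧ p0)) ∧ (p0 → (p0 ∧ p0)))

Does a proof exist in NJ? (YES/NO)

Proof tree:
[∧I]  ⊢ ((p0 → (p0 ∧ p0)) ∧ (p0 → (p0 ∧ p0)))
  [→I]  ⊢ (p0 → (p0 ∧ p0))
    [∧I] p0 ⊢ (p0 ∧ p0)
      [Ax] p0 ⊢ p0
      [Ax] p0 ⊢ p0
  [→I]  ⊢ (p0 → (p0 ∧ p0))
    [∧I] p0 ⊢ (p0 ∧ p0)
      [Ax] p0 ⊢ p0
      [Ax] p0 ⊢ p0

Result: YES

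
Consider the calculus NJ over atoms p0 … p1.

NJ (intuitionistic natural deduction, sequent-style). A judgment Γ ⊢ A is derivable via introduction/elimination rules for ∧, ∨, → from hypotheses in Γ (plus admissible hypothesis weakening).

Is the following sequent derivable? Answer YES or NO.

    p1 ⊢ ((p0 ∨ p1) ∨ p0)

Derivation (root first):
[∨I₁] p1 ⊢ ((p0 ∨ p1) ∨ p0)
  [∨I₂] p1 ⊢ (p0 ∨ p1)
    [Ax] p1 ⊢ p1

Result: YES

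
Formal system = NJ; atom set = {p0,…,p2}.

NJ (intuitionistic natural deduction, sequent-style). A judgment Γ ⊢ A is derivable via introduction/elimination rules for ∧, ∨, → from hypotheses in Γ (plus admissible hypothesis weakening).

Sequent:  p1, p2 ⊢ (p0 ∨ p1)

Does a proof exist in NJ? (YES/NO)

Derivation trace:
[Wk] p1, p2 ⊢ (p0 ∨ p1)
  [∨I₂] p1 ⊢ (p0 ∨ p1)
    [Ax] p1 ⊢ p1

Result: YES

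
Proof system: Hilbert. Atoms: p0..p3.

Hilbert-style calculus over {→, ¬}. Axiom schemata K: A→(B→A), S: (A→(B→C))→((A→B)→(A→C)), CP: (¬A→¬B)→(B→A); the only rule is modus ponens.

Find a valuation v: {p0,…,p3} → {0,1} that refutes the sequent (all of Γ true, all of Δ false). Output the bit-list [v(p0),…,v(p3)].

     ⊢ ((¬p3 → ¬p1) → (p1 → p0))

Truth-table refutation:
  v=0000: Γ:[] Δ:[((¬p3 → ¬p1) → (p1 → p0))=T] refutes=False
  v=0001: Γ:[] Δ:[((¬p3 → ¬p1) → (p1 → p0))=T] refutes=False
  v=0010: Γ:[] Δ:[((¬p3 → ¬p1) → (p1 → p0))=T] refutes=False
  v=0011: Γ:[] Δ:[((¬p3 → ¬p1) → (p1 → p0))=T] refutes=False
  v=0100: Γ:[] Δ:[((¬p3 → ¬p1) → (p1 → p0))=T] refutes=False
  v=0101: Γ:[] Δ:[((¬p3 → ¬p1) → (p1 → p0))=F] refutes=True  ← countermodel

Result: [0, 1, 0, 1]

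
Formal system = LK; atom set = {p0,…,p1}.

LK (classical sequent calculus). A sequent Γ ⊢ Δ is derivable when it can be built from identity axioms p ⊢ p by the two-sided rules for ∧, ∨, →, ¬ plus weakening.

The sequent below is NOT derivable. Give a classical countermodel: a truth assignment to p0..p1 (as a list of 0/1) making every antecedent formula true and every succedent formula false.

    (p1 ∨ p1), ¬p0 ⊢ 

Truth-table refutation:
  v=00: Γ:[(p1 ∨ p1)=F, ¬p0=T] Δ:[] refutes=False
  v=01: Γ:[(p1 ∨ p1)=T, ¬p0=T] Δ:[] refutes=True  ← countermodel

Result: [0, 1]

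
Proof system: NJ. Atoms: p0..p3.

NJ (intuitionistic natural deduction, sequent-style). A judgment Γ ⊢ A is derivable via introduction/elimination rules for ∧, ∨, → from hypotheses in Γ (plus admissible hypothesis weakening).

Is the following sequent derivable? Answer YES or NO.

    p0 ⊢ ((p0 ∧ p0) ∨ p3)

Derivation (root first):
[∨I₁] p0 ⊢ ((p0 ∧ p0) ∨ p3)
  [∧I] p0 ⊢ (p0 ∧ p0)
    [Ax] p0 ⊢ p0
    [Ax] p0 ⊢ p0

Result: YES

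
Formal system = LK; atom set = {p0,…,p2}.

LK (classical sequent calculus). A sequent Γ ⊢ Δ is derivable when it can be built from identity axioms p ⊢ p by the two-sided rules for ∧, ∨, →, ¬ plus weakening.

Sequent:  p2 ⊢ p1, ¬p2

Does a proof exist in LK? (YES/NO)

Enumerate valuations to refute Γ ⊢ Δ:
  v=000: Γ:[p2=F] Δ:[p1=F, ¬p2=T] refutes=False
  v=001: Γ:[p2=T] Δ:[p1=F, ¬p2=F] refutes=True  ← countermodel

Result: NO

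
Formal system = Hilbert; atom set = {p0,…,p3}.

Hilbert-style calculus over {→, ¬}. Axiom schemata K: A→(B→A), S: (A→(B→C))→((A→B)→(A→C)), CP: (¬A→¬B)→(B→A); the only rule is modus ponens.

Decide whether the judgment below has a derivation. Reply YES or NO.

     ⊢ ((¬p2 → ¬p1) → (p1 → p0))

Truth-table refutation:
  v=0000: Γ:[] Δ:[((¬p2 → ¬p1) → (p1 → p0))=T] refutes=False
  v=0001: Γ:[] Δ:[((¬p2 → ¬p1) → (p1 → p0))=T] refutes=False
  v=0010: Γ:[] Δ:[((¬p2 → ¬p1) → (p1 → p0))=T] refutes=False
  v=0011: Γ:[] Δ:[((¬p2 → ¬p1) → (p1 → p0))=T] refutes=False
  v=0100: Γ:[] Δ:[((¬p2 → ¬p1) → (p1 → p0))=T] refutes=False
  v=0101: Γ:[] Δ:[((¬p2 → ¬p1) → (p1 → p0))=T] refutes=False
  v=0110: Γ:[] Δ:[((¬p2 → ¬p1) → (p1 → p0))=F] refutes=True  ← countermodel

Result: NO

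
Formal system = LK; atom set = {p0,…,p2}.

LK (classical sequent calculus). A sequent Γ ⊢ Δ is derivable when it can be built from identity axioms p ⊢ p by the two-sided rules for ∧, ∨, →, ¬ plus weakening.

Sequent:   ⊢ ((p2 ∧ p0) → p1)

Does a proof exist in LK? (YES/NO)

Search for a countermodel by truth-table:
  v=000: Γ:[] Δ:[((p2 ∧ p0) → p1)=T] refutes=False
  v=001: Γ:[] Δ:[((p2 ∧ p0) → p1)=T] refutes=False
  v=010: Γ:[] Δ:[((p2 ∧ p0) → p1)=T] refutes=False
  v=011: Γ:[] Δ:[((p2 ∧ p0) → p1)=T] refutes=False
  v=100: Γ:[] Δ:[((p2 ∧ p0) → p1)=T] refutes=False
  v=101: Γ:[] Δ:[((p2 ∧ p0) → p1)=F] refutes=True  ← countermodel

Result: NO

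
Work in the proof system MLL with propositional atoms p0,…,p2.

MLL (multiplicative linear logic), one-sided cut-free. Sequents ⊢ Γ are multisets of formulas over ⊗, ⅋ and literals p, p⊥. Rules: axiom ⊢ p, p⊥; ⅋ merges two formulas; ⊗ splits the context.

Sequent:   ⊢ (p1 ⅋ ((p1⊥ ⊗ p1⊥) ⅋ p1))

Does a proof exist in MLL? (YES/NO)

Proof tree:
[⅋]  ⊢ (p1 ⅋ ((p1⊥ ⊗ p1⊥) ⅋ p1))
  [⅋]  ⊢ p1, ((p1⊥ ⊗ p1⊥) ⅋ p1)
    [⊗]  ⊢ p1, p1, (p1⊥ ⊗ p1⊥)
      [Ax]  ⊢ p1, p1⊥
      [Ax]  ⊢ p1, p1⊥

Result: YES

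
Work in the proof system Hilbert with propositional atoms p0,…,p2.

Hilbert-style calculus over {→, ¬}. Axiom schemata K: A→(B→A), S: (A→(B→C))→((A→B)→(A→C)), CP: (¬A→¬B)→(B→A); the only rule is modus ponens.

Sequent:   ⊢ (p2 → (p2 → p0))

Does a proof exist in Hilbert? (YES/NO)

Truth-table refutation:
  v=000: Γ:[] Δ:[(p2 → (p2 → p0))=T] refutes=False
  v=001: Γ:[] Δ:[(p2 → (p2 → p0))=F] refutes=True  ← countermodel

Result: NO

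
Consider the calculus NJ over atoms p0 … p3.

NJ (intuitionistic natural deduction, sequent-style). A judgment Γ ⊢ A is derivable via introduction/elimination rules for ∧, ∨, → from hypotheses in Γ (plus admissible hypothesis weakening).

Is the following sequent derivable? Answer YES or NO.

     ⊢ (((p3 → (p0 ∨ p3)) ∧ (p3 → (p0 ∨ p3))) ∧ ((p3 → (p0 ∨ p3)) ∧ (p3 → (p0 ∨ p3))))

Proof tree:
[∧I]  ⊢ (((p3 → (p0 ∨ p3)) ∧ (p3 → (p0 ∨ p3))) ∧ ((p3 → (p0 ∨ p3)) ∧ (p3 → (p0 ∨ p3))))
  [∧I]  ⊢ ((p3 → (p0 ∨ p3)) ∧ (p3 → (p0 ∨ p3)))
    [→I]  ⊢ (p3 → (p0 ∨ p3))
      [∨I₂] p3 ⊢ (p0 ∨ p3)
        [Ax] p3 ⊢ p3
    [→I]  ⊢ (p3 → (p0 ∨ p3))
      [∨I₂] p3 ⊢ (p0 ∨ p3)
        [Ax] p3 ⊢ p3
  [∧I]  ⊢ ((p3 → (p0 ∨ p3)) ∧ (p3 → (p0 ∨ p3)))
    [→I]  ⊢ (p3 → (p0 ∨ p3))
      [∨I₂] p3 ⊢ (p0 ∨ p3)
        [Ax] p3 ⊢ p3
    [→I]  ⊢ (p3 → (p0 ∨ p3))
      [∨I₂] p3 ⊢ (p0 ∨ p3)
        [Ax] p3 ⊢ p3

Result: YES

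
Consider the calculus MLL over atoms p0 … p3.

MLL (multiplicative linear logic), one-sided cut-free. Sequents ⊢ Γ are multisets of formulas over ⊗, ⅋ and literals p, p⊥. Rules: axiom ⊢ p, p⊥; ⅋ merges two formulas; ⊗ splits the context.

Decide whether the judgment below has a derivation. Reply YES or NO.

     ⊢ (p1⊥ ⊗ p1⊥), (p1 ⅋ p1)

Proof tree:
[⅋]  ⊢ (p1⊥ ⊗ p1⊥), (p1 ⅋ p1)
  [⊗]  ⊢ p1, p1, (p1⊥ ⊗ p1⊥)
    [Ax]  ⊢ p1, p1⊥
    [Ax]  ⊢ p1, p1⊥

Result: YES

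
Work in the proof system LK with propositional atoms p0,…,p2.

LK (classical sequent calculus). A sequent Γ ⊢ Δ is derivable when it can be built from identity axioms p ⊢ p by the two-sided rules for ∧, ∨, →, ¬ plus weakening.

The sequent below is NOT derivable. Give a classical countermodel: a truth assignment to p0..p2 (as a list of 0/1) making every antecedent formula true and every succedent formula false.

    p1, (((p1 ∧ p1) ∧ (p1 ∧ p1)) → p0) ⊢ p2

Truth-table refutation:
  v=000: Γ:[p1=F, (((p1 ∧ p1) ∧ (p1 ∧ p1)) → p0)=T] Δ:[p2=F] refutes=False
  v=001: Γ:[p1=F, (((p1 ∧ p1) ∧ (p1 ∧ p1)) → p0)=T] Δ:[p2=T] refutes=False
  v=010: Γ:[p1=T, (((p1 ∧ p1) ∧ (p1 ∧ p1)) → p0)=F] Δ:[p2=F] refutes=False
  v=011: Γ:[p1=T, (((p1 ∧ p1) ∧ (p1 ∧ p1)) → p0)=F] Δ:[p2=T] refutes=False
  v=100: Γ:[p1=F, (((p1 ∧ p1) ∧ (p1 ∧ p1)) → p0)=T] Δ:[p2=F] refutes=False
  v=101: Γ:[p1=F, (((p1 ∧ p1) ∧ (p1 ∧ p1)) → p0)=T] Δ:[p2=T] refutes=False
  v=110: Γ:[p1=T, (((p1 ∧ p1) ∧ (p1 ∧ p1)) → p0)=T] Δ:[p2=F] refutes=True  ← countermodel

Result: [1, 1, 0]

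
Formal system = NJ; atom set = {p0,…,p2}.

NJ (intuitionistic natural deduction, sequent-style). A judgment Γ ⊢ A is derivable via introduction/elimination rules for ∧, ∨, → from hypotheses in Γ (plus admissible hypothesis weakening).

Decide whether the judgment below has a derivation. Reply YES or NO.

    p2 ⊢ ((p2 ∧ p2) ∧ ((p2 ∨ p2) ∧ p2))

Derivation (root first):
[∧I] p2 ⊢ ((p2 ∧ p2) ∧ ((p2 ∨ p2) ∧ p2))
  [∧I] p2 ⊢ (p2 ∧ p2)
    [Ax] p2 ⊢ p2
    [Ax] p2 ⊢ p2
  [∧I] p2 ⊢ ((p2 ∨ p2) ∧ p2)
    [∨I₁] p2 ⊢ (p2 ∨ p2)
      [Ax] p2 ⊢ p2
    [Ax] p2 ⊢ p2

Result: YES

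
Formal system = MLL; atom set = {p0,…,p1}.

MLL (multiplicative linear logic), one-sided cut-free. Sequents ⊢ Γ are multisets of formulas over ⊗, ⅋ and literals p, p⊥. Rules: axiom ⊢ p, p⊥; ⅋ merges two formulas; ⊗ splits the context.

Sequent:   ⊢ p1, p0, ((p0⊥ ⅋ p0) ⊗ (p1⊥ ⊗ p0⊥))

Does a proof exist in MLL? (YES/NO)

Proof tree:
[⊗]  ⊢ p1, p0, ((p0⊥ ⅋ p0) ⊗ (p1⊥ ⊗ p0⊥))
  [⅋]  ⊢ (p0⊥ ⅋ p0)
    [Ax]  ⊢ p0, p0⊥
  [⊗]  ⊢ p1, p0, (p1⊥ ⊗ p0⊥)
    [Ax]  ⊢ p1, p1⊥
    [Ax]  ⊢ p0, p0⊥

Result: YES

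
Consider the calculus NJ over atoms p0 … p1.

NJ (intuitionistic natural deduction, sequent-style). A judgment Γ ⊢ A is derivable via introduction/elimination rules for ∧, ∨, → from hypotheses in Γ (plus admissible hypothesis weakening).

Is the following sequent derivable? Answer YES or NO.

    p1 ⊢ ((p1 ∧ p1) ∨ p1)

Derivation trace:
[∨I₁] p1 ⊢ ((p1 ∧ p1) ∨ p1)
  [∧I] p1 ⊢ (p1 ∧ p1)
    [Ax] p1 ⊢ p1
    [Ax] p1 ⊢ p1

Result: YES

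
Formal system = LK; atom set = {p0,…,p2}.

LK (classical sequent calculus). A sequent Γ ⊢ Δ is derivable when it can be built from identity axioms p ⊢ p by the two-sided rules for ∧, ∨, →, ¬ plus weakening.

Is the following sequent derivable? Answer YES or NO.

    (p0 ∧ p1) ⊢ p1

Derivation (root first):
[∧L] (p0 ∧ p1) ⊢ p1
  [WL] p1, p0 ⊢ p1
    [Ax] p1 ⊢ p1

Result: YES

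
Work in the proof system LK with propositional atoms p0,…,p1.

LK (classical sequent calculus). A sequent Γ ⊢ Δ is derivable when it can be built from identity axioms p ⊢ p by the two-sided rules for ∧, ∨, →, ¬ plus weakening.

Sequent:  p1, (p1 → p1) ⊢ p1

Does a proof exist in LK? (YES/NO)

Derivation (root first):
[→L] p1, (p1 → p1) ⊢ p1
  [WR] p1 ⊢ p1, p1
    [Ax] p1 ⊢ p1
  [Ax] p1 ⊢ p1

Result: YES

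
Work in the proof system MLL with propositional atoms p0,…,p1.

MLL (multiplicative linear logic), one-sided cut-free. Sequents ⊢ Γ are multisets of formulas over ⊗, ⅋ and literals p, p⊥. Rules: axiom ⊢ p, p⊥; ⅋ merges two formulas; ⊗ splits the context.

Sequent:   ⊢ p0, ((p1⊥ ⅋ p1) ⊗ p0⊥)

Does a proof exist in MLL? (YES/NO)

Proof tree:
[⊗]  ⊢ p0, ((p1⊥ ⅋ p1) ⊗ p0⊥)
  [⅋]  ⊢ (p1⊥ ⅋ p1)
    [Ax]  ⊢ p1, p1⊥
  [Ax]  ⊢ p0, p0⊥

Result: YES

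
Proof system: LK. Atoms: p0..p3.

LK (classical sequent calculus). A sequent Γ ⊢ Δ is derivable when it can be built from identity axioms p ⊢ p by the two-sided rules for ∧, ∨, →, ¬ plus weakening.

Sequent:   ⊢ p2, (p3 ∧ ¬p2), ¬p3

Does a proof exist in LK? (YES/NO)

Proof tree:
[¬R]  ⊢ p2, (p3 ∧ ¬p2), ¬p3
  [∧R] p3 ⊢ p2, (p3 ∧ ¬p2)
    [Ax] p3 ⊢ p3
    [¬R]  ⊢ p2, ¬p2
      [Ax] p2 ⊢ p2

Result: YES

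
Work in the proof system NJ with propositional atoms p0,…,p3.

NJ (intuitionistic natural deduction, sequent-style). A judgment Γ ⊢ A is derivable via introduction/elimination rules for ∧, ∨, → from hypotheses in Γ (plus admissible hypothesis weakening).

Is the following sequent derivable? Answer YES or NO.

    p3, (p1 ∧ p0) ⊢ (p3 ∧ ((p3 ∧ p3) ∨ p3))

Derivation trace:
[Wk] p3, (p1 ∧ p0) ⊢ (p3 ∧ ((p3 ∧ p3) ∨ p3))
  [∧I] p3 ⊢ (p3 ∧ ((p3 ∧ p3) ∨ p3))
    [Ax] p3 ⊢ p3
    [∨I₁] p3 ⊢ ((p3 ∧ p3) ∨ p3)
      [∧I] p3 ⊢ (p3 ∧ p3)
        [Ax] p3 ⊢ p3
        [Ax] p3 ⊢ p3

Result: YES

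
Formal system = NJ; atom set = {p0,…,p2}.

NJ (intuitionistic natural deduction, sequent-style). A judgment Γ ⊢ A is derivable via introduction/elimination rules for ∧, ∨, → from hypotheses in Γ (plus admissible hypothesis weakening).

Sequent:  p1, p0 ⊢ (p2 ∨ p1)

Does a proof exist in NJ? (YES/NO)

Proof tree:
[∨I₂] p1, p0 ⊢ (p2 ∨ p1)
  [Wk] p1, p0 ⊢ p1
    [Ax] p1 ⊢ p1

Result: YES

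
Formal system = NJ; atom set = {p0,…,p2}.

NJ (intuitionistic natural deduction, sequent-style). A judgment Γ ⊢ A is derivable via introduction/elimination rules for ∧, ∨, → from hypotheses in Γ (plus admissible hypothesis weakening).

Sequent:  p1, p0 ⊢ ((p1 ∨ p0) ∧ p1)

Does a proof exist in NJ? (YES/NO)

Derivation (root first):
[∧I] p1, p0 ⊢ ((p1 ∨ p0) ∧ p1)
  [∨I₂] p0 ⊢ (p1 ∨ p0)
    [Ax] p0 ⊢ p0
  [Ax] p1 ⊢ p1

Result: YES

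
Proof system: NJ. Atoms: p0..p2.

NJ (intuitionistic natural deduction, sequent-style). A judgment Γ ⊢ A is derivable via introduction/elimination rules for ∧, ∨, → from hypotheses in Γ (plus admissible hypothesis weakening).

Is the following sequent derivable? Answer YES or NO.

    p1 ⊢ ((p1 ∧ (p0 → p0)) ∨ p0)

Derivation (root first):
[∨I₁] p1 ⊢ ((p1 ∧ (p0 → p0)) ∨ p0)
  [∧I] p1 ⊢ (p1 ∧ (p0 → p0))
    [Ax] p1 ⊢ p1
    [→I]  ⊢ (p0 → p0)
      [Ax] p0 ⊢ p0

Result: YES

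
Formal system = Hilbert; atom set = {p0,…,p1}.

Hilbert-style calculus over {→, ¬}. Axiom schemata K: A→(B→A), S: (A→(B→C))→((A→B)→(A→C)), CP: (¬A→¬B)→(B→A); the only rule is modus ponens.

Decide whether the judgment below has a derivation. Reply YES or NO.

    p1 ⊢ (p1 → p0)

Search for a countermodel by truth-table:
  v=00: Γ:[p1=F] Δ:[(p1 → p0)=T] refutes=False
  v=01: Γ:[p1=T] Δ:[(p1 → p0)=F] refutes=True  ← countermodel

Result: NO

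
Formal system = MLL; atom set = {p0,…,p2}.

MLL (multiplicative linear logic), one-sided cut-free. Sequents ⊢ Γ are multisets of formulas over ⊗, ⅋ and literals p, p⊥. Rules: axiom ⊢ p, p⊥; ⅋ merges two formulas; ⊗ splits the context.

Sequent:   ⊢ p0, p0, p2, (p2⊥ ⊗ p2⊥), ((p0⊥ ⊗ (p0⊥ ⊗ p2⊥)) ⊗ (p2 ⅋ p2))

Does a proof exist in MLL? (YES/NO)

Derivation (root first):
[⊗]  ⊢ p0, p0, p2, (p2⊥ ⊗ p2⊥), ((p0⊥ ⊗ (p0⊥ ⊗ p2⊥)) ⊗ (p2 ⅋ p2))
  [⊗]  ⊢ p0, p0, p2, (p0⊥ ⊗ (p0⊥ ⊗ p2⊥))
    [Ax]  ⊢ p0, p0⊥
    [⊗]  ⊢ p0, p2, (p0⊥ ⊗ p2⊥)
      [Ax]  ⊢ p0, p0⊥
      [Ax]  ⊢ p2, p2⊥
  [⅋]  ⊢ (p2⊥ ⊗ p2⊥), (p2 ⅋ p2)
    [⊗]  ⊢ p2, p2, (p2⊥ ⊗ p2⊥)
      [Ax]  ⊢ p2, p2⊥
      [Ax]  ⊢ p2, p2⊥

Result: YES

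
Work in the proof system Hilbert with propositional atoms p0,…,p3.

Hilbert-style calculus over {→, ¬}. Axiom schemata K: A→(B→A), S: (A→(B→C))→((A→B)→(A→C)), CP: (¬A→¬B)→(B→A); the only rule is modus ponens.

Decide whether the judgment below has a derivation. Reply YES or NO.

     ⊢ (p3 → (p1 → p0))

Enumerate valuations to refute Γ ⊢ Δ:
  v=0000: Γ:[] Δ:[(p3 → (p1 → p0))=T] refutes=False
  v=0001: Γ:[] Δ:[(p3 → (p1 → p0))=T] refutes=False
  v=0010: Γ:[] Δ:[(p3 → (p1 → p0))=T] refutes=False
  v=0011: Γ:[] Δ:[(p3 → (p1 → p0))=T] refutes=False
  v=0100: Γ:[] Δ:[(p3 → (p1 → p0))=T] refutes=False
  v=0101: Γ:[] Δ:[(p3 → (p1 → p0))=F] refutes=True  ← countermodel

Result: NO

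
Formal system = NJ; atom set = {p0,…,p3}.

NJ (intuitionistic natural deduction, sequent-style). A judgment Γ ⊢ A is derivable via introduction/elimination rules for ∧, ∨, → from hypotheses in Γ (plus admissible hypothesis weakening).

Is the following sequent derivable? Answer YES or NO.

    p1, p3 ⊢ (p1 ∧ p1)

Proof tree:
[Wk] p1, p3 ⊢ (p1 ∧ p1)
  [∧I] p1 ⊢ (p1 ∧ p1)
    [Ax] p1 ⊢ p1
    [Ax] p1 ⊢ p1

Result: YES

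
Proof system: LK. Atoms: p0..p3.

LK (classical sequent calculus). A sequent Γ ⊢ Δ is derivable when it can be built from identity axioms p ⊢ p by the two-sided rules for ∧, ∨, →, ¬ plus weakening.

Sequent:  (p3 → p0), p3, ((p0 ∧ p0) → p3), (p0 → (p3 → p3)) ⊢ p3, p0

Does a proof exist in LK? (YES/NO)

Proof tree:
[→L] (p3 → p0), p3, ((p0 ∧ p0) → p3), (p0 → (p3 → p3)) ⊢ p3, p0
  [→L] p3, (p3 → p0), ((p0 ∧ p0) → p3) ⊢ p3, p0
    [∧R] (p3 → p0), p3 ⊢ p3, (p0 ∧ p0)
      [→L] p3, (p3 → p0) ⊢ p0
        [Ax] p3 ⊢ p3
        [Ax] p0 ⊢ p0
      [WR] p3 ⊢ p3, p0
        [Ax] p3 ⊢ p3
    [WR] p3 ⊢ p3, p0
      [Ax] p3 ⊢ p3
  [→L] p3, (p3 → p3) ⊢ p3, p0
    [Ax] p3 ⊢ p3
    [WR] p3 ⊢ p3, p0
      [Ax] p3 ⊢ p3

Result: YES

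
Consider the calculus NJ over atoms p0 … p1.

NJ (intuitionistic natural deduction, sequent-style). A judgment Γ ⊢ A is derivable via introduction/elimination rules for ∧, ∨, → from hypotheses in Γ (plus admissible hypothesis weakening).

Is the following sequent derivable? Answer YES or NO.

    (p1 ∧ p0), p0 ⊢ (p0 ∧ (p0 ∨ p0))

Proof tree:
[∧I] (p1 ∧ p0), p0 ⊢ (p0 ∧ (p0 ∨ p0))
  [Wk] p0, (p1 ∧ p0) ⊢ p0
    [Ax] p0 ⊢ p0
  [∨I₁] p0 ⊢ (p0 ∨ p0)
    [Ax] p0 ⊢ p0

Result: YES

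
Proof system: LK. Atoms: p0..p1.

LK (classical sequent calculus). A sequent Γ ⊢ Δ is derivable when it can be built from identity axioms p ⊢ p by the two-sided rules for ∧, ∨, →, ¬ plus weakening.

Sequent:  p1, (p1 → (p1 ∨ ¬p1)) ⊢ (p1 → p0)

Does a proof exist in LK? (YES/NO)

Search for a countermodel by truth-table:
  v=00: Γ:[p1=F, (p1 → (p1 ∨ ¬p1))=T] Δ:[(p1 → p0)=T] refutes=False
  v=01: Γ:[p1=T, (p1 → (p1 ∨ ¬p1))=T] Δ:[(p1 → p0)=F] refutes=True  ← countermodel

Result: NO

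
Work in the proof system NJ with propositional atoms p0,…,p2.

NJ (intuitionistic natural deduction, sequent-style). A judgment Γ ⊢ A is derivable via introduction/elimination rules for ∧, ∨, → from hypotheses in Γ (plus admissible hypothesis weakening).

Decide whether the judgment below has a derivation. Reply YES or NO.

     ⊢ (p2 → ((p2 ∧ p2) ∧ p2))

Proof tree:
[→I]  ⊢ (p2 → ((p2 ∧ p2) ∧ p2))
  [∧I] p2 ⊢ ((p2 ∧ p2) ∧ p2)
    [∧I] p2 ⊢ (p2 ∧ p2)
      [Ax] p2 ⊢ p2
      [Ax] p2 ⊢ p2
    [Ax] p2 ⊢ p2

Result: YES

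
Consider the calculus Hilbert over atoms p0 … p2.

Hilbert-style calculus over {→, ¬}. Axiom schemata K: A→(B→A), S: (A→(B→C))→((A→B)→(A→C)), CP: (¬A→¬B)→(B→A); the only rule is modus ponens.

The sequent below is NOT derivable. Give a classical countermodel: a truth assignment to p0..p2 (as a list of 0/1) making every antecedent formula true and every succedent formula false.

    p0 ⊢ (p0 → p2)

Search for a countermodel by truth-table:
  v=000: Γ:[p0=F] Δ:[(p0 → p2)=T] refutes=False
  v=001: Γ:[p0=F] Δ:[(p0 → p2)=T] refutes=False
  v=010: Γ:[p0=F] Δ:[(p0 → p2)=T] refutes=False
  v=011: Γ:[p0=F] Δ:[(p0 → p2)=T] refutes=False
  v=100: Γ:[p0=T] Δ:[(p0 → p2)=F] refutes=True  ← countermodel

Result: [1, 0, 0]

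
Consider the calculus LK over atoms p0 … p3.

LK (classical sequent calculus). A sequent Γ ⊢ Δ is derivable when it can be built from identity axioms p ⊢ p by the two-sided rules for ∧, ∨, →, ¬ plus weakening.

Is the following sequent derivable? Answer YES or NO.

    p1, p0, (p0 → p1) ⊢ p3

Enumerate valuations to refute Γ ⊢ Δ:
  v=0000: Γ:[p1=F, p0=F, (p0 → p1)=T] Δ:[p3=F] refutes=False
  v=0001: Γ:[p1=F, p0=F, (p0 → p1)=T] Δ:[p3=T] refutes=False
  v=0010: Γ:[p1=F, p0=F, (p0 → p1)=T] Δ:[p3=F] refutes=False
  v=0011: Γ:[p1=F, p0=F, (p0 → p1)=T] Δ:[p3=T] refutes=False
  v=0100: Γ:[p1=T, p0=F, (p0 → p1)=T] Δ:[p3=F] refutes=False
  v=0101: Γ:[p1=T, p0=F, (p0 → p1)=T] Δ:[p3=T] refutes=False
  v=0110: Γ:[p1=T, p0=F, (p0 → p1)=T] Δ:[p3=F] refutes=False
  v=0111: Γ:[p1=T, p0=F, (p0 → p1)=T] Δ:[p3=T] refutes=False
  v=1000: Γ:[p1=F, p0=T, (p0 → p1)=F] Δ:[p3=F] refutes=False
  v=1001: Γ:[p1=F, p0=T, (p0 → p1)=F] Δ:[p3=T] refutes=False
  v=1010: Γ:[p1=F, p0=T, (p0 → p1)=F] Δ:[p3=F] refutes=False
  v=1011: Γ:[p1=F, p0=T, (p0 → p1)=F] Δ:[p3=T] refutes=False
  v=1100: Γ:[p1=T, p0=T, (p0 → p1)=T] Δ:[p3=F] refutes=True  ← countermodel

Result: NO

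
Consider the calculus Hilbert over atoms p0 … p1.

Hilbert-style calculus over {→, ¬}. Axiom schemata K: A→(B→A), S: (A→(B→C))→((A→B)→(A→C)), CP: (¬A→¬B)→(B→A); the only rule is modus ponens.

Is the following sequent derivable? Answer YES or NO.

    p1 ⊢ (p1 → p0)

Search for a countermodel by truth-table:
  v=00: Γ:[p1=F] Δ:[(p1 → p0)=T] refutes=False
  v=01: Γ:[p1=T] Δ:[(p1 → p0)=F] refutes=True  ← countermodel

Result: NO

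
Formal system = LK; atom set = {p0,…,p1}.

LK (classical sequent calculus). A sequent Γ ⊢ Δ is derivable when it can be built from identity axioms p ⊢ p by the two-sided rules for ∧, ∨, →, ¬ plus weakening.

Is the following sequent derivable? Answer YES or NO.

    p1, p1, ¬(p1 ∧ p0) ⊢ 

Search for a countermodel by truth-table:
  v=00: Γ:[p1=F, p1=F, ¬(p1 ∧ p0)=T] Δ:[] refutes=False
  v=01: Γ:[p1=T, p1=T, ¬(p1 ∧ p0)=T] Δ:[] refutes=True  ← countermodel

Result: NO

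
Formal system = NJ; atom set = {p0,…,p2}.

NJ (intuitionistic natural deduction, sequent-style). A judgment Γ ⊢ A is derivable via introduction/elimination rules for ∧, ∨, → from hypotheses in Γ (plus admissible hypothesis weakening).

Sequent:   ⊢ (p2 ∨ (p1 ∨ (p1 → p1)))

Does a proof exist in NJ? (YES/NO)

Derivation (root first):
[∨I₂]  ⊢ (p2 ∨ (p1 ∨ (p1 → p1)))
  [∨I₂]  ⊢ (p1 ∨ (p1 → p1))
    [→I]  ⊢ (p1 → p1)
      [Ax] p1 ⊢ p1

Result: YES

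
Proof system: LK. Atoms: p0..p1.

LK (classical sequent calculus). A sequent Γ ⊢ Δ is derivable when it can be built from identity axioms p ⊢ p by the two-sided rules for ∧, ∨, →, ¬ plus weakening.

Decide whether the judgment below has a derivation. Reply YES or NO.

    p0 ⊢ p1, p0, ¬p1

Derivation trace:
[¬R] p0 ⊢ p1, p0, ¬p1
  [WR] p1, p0 ⊢ p1, p0
    [WL] p1, p0 ⊢ p1
      [Ax] p1 ⊢ p1

Result: YES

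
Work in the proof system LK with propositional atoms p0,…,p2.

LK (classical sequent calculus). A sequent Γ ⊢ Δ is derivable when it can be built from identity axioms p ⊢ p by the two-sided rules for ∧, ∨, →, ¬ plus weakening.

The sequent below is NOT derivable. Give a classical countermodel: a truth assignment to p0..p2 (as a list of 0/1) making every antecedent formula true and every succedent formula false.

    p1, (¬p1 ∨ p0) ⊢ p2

Enumerate valuations to refute Γ ⊢ Δ:
  v=000: Γ:[p1=F, (¬p1 ∨ p0)=T] Δ:[p2=F] refutes=False
  v=001: Γ:[p1=F, (¬p1 ∨ p0)=T] Δ:[p2=T] refutes=False
  v=010: Γ:[p1=T, (¬p1 ∨ p0)=F] Δ:[p2=F] refutes=False
  v=011: Γ:[p1=T, (¬p1 ∨ p0)=F] Δ:[p2=T] refutes=False
  v=100: Γ:[p1=F, (¬p1 ∨ p0)=T] Δ:[p2=F] refutes=False
  v=101: Γ:[p1=F, (¬p1 ∨ p0)=T] Δ:[p2=T] refutes=False
  v=110: Γ:[p1=T, (¬p1 ∨ p0)=T] Δ:[p2=F] refutes=True  ← countermodel

Result: [1, 1, 0]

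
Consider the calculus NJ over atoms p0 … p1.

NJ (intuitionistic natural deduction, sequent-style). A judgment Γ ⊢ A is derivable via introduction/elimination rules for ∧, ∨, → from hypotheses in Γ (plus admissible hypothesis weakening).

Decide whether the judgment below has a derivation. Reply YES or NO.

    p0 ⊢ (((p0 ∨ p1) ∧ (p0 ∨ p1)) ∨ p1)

Derivation (root first):
[∨I₁] p0 ⊢ (((p0 ∨ p1) ∧ (p0 ∨ p1)) ∨ p1)
  [∧I] p0 ⊢ ((p0 ∨ p1) ∧ (p0 ∨ p1))
    [∨I₁] p0 ⊢ (p0 ∨ p1)
      [Ax] p0 ⊢ p0
    [∨I₁] p0 ⊢ (p0 ∨ p1)
      [Ax] p0 ⊢ p0

Result: YES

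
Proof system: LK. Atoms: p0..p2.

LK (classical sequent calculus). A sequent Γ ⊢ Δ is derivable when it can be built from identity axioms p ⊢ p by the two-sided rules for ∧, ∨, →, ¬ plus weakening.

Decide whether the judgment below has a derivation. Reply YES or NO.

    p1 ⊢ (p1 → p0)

Search for a countermodel by truth-table:
  v=000: Γ:[p1=F] Δ:[(p1 → p0)=T] refutes=False
  v=001: Γ:[p1=F] Δ:[(p1 → p0)=T] refutes=False
  v=010: Γ:[p1=T] Δ:[(p1 → p0)=F] refutes=True  ← countermodel

Result: NO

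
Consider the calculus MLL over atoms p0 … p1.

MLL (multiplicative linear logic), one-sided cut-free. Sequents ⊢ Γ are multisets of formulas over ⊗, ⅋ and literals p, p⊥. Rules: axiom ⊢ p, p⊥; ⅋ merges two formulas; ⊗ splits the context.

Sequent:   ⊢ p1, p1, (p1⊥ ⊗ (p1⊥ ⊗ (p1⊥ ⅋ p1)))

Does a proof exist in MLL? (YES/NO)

Derivation trace:
[⊗]  ⊢ p1, p1, (p1⊥ ⊗ (p1⊥ ⊗ (p1⊥ ⅋ p1)))
  [Ax]  ⊢ p1, p1⊥
  [⊗]  ⊢ p1, (p1⊥ ⊗ (p1⊥ ⅋ p1))
    [Ax]  ⊢ p1, p1⊥
    [⅋]  ⊢ (p1⊥ ⅋ p1)
      [Ax]  ⊢ p1, p1⊥

Result: YES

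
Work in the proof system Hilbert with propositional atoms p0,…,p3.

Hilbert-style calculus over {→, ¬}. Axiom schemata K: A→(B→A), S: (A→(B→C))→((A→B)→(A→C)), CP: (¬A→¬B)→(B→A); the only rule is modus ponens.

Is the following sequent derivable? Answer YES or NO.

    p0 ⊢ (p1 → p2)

Enumerate valuations to refute Γ ⊢ Δ:
  v=0000: Γ:[p0=F] Δ:[(p1 → p2)=T] refutes=False
  v=0001: Γ:[p0=F] Δ:[(p1 → p2)=T] refutes=False
  v=0010: Γ:[p0=F] Δ:[(p1 → p2)=T] refutes=False
  v=0011: Γ:[p0=F] Δ:[(p1 → p2)=T] refutes=False
  v=0100: Γ:[p0=F] Δ:[(p1 → p2)=F] refutes=False
  v=0101: Γ:[p0=F] Δ:[(p1 → p2)=F] refutes=False
  v=0110: Γ:[p0=F] Δ:[(p1 → p2)=T] refutes=False
  v=0111: Γ:[p0=F] Δ:[(p1 → p2)=T] refutes=False
  v=1000: Γ:[p0=T] Δ:[(p1 → p2)=T] refutes=False
  v=1001: Γ:[p0=T] Δ:[(p1 → p2)=T] refutes=False
  v=1010: Γ:[p0=T] Δ:[(p1 → p2)=T] refutes=False
  v=1011: Γ:[p0=T] Δ:[(p1 → p2)=T] refutes=False
  v=1100: Γ:[p0=T] Δ:[(p1 → p2)=F] refutes=True  ← countermodel

Result: NO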